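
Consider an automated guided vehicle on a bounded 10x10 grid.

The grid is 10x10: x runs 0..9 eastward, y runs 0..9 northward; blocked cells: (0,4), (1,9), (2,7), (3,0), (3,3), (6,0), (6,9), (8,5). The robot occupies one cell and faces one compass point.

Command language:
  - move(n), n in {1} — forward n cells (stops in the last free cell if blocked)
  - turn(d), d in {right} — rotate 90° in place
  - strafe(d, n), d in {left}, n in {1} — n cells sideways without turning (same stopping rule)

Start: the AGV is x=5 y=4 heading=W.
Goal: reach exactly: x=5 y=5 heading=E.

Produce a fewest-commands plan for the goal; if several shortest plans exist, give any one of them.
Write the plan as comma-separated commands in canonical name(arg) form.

turn(right), turn(right), strafe(left, 1)

start: x=5 y=4 heading=W
t=1 turn(right) ⇒ x=5 y=4 heading=N
t=2 turn(right) ⇒ x=5 y=4 heading=E
t=3 strafe(left, 1) ⇒ x=5 y=5 heading=E
nothing shorter than 3 reaches the goal.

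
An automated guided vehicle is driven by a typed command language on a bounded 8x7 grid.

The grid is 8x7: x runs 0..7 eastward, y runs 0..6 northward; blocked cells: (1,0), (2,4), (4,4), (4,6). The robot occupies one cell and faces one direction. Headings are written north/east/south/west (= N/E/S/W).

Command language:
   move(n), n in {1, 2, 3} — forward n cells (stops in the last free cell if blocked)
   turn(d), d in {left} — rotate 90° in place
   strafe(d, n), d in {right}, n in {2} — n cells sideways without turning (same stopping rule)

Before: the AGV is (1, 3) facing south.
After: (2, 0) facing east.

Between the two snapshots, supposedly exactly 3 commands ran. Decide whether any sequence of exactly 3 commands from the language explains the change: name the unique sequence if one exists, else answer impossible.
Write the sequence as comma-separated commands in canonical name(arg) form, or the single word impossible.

no 3-step route produces this change.

impossible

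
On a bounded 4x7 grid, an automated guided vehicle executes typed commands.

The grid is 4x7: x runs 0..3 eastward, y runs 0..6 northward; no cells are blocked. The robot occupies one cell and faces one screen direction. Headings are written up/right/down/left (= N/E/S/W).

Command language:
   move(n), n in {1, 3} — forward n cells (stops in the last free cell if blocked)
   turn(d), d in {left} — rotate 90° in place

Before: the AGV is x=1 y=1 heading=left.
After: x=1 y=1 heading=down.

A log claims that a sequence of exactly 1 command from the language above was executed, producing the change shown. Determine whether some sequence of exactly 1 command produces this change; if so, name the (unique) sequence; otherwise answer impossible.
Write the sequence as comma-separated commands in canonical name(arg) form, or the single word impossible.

turn(left)

key: (1,1) unchanged — the single command moves nothing
from: x=1 y=1 heading=left
t=1 turn(left) ⇒ x=1 y=1 heading=down
all 3 alternatives checked — unique.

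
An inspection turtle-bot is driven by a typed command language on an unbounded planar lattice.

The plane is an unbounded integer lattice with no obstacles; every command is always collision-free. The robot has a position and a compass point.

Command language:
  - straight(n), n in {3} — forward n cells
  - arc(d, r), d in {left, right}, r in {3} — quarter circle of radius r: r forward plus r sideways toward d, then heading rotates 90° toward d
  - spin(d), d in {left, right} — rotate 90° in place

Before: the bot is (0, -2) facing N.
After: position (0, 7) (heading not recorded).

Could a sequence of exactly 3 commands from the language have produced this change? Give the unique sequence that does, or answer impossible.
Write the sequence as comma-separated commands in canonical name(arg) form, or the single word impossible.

straight(3), straight(3), straight(3)

initial: (0, -2) facing N
[1] after straight(3): (0, 1) facing N
[2] after straight(3): (0, 4) facing N
[3] after straight(3): (0, 7) facing N
no rival 3-sequence matches.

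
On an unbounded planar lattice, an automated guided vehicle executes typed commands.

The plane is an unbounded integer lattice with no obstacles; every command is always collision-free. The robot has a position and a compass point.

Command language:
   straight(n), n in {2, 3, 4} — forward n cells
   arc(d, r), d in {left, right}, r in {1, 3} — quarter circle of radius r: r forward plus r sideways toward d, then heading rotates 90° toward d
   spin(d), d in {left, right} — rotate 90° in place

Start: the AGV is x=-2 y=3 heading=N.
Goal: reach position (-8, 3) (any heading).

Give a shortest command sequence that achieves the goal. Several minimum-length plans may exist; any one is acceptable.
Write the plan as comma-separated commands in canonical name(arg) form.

arc(left, 3), arc(left, 3)

initial: x=-2 y=3 heading=N
[1] after arc(left, 3): x=-5 y=6 heading=W
[2] after arc(left, 3): x=-8 y=3 heading=S
no 1-step plan works, so 2 is optimal.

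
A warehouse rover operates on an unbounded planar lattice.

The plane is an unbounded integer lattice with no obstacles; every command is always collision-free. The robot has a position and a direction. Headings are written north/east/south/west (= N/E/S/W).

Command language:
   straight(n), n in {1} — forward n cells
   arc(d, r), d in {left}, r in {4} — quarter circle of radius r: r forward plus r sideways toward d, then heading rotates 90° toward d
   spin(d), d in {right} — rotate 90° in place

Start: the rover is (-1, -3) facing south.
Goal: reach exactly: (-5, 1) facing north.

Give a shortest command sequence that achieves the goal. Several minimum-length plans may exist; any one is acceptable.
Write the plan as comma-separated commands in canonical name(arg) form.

t0: (-1, -3) facing south
step 1 (spin(right)): (-1, -3) facing west
step 2 (spin(right)): (-1, -3) facing north
step 3 (arc(left, 4)): (-5, 1) facing west
step 4 (spin(right)): (-5, 1) facing north
minimal: 4 command(s), checked below 4.

spin(right), spin(right), arc(left, 4), spin(right)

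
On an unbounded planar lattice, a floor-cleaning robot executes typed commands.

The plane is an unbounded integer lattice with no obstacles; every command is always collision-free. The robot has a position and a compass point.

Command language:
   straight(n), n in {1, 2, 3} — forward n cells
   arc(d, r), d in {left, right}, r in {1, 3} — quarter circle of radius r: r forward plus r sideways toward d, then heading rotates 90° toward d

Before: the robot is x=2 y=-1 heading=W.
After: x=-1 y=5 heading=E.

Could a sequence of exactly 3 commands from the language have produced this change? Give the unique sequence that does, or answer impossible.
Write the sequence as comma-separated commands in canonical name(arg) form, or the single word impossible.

straight(3), arc(right, 3), arc(right, 3)

key: cell and facing (now E) both changed — the 3 commands mix motion and turning
start: x=2 y=-1 heading=W
step 1 (straight(3)): x=-1 y=-1 heading=W
step 2 (arc(right, 3)): x=-4 y=2 heading=N
step 3 (arc(right, 3)): x=-1 y=5 heading=E
all 343 alternatives checked — unique.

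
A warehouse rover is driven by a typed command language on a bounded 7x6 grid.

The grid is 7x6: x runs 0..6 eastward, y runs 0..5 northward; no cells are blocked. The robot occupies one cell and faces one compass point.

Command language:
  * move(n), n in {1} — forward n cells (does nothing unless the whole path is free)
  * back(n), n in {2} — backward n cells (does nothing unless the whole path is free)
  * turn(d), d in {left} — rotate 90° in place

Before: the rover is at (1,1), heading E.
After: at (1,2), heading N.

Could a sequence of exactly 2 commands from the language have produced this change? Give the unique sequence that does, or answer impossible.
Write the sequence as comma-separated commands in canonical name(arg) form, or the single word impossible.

key: cell and facing (now N) both changed — the 2 commands mix motion and turning
begin: at (1,1), heading E
[1] after turn(left): at (1,1), heading N
[2] after move(1): at (1,2), heading N
no rival 2-sequence matches.

turn(left), move(1)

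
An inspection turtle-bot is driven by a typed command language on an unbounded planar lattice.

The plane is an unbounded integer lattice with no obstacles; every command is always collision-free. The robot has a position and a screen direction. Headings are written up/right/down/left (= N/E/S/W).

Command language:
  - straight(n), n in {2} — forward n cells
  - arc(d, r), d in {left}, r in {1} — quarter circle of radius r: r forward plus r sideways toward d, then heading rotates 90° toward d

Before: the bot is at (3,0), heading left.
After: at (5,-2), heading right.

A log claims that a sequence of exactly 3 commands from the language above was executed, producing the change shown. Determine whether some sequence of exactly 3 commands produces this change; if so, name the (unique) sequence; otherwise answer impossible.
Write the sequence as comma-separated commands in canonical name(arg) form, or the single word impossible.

key: running straight(2) before arc(left, 1) would end elsewhere — order is forced
start: at (3,0), heading left
[1] after arc(left, 1): at (2,-1), heading down
[2] after arc(left, 1): at (3,-2), heading right
[3] after straight(2): at (5,-2), heading right
all 8 alternatives checked — unique.

arc(left, 1), arc(left, 1), straight(2)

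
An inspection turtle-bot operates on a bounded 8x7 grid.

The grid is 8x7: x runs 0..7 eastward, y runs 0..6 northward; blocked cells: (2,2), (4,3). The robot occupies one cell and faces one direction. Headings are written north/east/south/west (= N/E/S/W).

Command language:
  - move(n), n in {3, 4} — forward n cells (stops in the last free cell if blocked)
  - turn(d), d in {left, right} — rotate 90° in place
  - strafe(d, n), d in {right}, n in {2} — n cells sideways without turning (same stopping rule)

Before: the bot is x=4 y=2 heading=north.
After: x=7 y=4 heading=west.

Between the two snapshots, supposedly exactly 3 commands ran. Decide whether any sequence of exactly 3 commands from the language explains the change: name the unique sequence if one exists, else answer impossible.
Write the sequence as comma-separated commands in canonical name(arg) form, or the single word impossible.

impossible

every 3-command combo misses the target.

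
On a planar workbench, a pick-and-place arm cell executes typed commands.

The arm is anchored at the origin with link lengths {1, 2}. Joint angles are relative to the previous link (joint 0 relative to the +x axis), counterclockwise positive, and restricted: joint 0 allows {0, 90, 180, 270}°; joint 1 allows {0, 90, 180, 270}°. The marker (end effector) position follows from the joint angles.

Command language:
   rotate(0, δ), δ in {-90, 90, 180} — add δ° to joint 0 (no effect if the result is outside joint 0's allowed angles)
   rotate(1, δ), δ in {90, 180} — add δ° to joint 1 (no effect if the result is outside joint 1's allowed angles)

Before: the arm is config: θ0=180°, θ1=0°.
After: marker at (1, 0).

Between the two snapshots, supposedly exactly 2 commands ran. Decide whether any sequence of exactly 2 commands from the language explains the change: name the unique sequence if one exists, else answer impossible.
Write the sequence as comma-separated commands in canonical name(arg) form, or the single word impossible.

rotate(1, 90), rotate(1, 90)

initial: config: θ0=180°, θ1=0°
[1] after rotate(1, 90): config: θ0=180°, θ1=90°
[2] after rotate(1, 90): config: θ0=180°, θ1=180°
no rival 2-sequence matches.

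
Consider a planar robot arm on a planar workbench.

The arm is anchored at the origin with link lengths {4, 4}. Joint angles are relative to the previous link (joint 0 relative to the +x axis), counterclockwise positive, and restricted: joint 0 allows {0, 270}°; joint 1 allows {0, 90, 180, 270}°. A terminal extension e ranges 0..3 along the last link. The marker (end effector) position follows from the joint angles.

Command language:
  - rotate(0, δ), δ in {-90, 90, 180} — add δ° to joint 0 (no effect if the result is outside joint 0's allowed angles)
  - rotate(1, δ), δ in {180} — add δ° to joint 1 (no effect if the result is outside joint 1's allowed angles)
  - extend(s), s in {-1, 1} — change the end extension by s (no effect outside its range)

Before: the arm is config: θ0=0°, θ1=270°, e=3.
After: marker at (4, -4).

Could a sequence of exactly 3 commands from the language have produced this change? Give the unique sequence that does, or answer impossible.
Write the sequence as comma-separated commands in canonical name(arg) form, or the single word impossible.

initial: config: θ0=0°, θ1=270°, e=3
step 1 (extend(-1)): config: θ0=0°, θ1=270°, e=2
step 2 (extend(-1)): config: θ0=0°, θ1=270°, e=1
step 3 (extend(-1)): config: θ0=0°, θ1=270°, e=0
all 216 alternatives checked — unique.

extend(-1), extend(-1), extend(-1)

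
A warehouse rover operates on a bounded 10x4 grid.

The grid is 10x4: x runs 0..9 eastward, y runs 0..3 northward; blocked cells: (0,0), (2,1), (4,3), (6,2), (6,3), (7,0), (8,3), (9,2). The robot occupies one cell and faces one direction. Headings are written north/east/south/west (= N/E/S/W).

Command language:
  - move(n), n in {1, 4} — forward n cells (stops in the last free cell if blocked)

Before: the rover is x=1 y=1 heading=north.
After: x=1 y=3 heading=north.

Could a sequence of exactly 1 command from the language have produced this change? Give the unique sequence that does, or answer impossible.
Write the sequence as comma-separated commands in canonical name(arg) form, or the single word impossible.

key: move(4) runs into the grid edge before its full distance
begin: x=1 y=1 heading=north
1. move(4) → x=1 y=3 heading=north
no rival 1-sequence matches.

move(4)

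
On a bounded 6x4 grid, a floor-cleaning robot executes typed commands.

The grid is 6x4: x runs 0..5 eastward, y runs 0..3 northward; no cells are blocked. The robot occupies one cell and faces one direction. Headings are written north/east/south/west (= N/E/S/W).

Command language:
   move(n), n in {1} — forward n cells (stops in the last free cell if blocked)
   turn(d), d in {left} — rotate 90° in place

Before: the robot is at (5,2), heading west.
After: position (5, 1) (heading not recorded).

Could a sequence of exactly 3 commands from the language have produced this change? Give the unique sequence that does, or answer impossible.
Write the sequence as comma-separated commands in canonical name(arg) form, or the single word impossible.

t0: at (5,2), heading west
step 1 (turn(left)): at (5,2), heading south
step 2 (move(1)): at (5,1), heading south
step 3 (turn(left)): at (5,1), heading east
uniquely the one of 8 3-step routes that fits.

turn(left), move(1), turn(left)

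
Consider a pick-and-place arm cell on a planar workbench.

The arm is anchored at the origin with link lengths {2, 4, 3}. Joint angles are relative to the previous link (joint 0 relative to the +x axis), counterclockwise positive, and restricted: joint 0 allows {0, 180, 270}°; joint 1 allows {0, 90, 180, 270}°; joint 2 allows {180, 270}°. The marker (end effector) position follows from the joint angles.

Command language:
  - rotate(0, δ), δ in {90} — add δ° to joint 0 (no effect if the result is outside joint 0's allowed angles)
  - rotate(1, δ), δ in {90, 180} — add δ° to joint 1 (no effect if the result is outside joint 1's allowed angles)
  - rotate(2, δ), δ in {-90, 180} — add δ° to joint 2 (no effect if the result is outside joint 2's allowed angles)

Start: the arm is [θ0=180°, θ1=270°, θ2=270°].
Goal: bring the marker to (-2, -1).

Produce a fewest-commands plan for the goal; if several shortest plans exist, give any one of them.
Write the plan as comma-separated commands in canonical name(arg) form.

t0: [θ0=180°, θ1=270°, θ2=270°]
[1] after rotate(1, 180): [θ0=180°, θ1=90°, θ2=270°]
[2] after rotate(2, -90): [θ0=180°, θ1=90°, θ2=180°]
shorter routes all fall short; 2 is best.

rotate(1, 180), rotate(2, -90)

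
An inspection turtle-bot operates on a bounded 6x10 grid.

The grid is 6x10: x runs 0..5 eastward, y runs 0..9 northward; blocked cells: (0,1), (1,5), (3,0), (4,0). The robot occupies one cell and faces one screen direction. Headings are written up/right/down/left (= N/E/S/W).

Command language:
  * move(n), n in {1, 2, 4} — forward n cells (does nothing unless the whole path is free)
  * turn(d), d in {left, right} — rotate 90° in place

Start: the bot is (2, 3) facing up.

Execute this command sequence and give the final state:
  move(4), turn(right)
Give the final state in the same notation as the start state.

(2, 7) facing right

from: (2, 3) facing up
[1] after move(4): (2, 7) facing up
[2] after turn(right): (2, 7) facing right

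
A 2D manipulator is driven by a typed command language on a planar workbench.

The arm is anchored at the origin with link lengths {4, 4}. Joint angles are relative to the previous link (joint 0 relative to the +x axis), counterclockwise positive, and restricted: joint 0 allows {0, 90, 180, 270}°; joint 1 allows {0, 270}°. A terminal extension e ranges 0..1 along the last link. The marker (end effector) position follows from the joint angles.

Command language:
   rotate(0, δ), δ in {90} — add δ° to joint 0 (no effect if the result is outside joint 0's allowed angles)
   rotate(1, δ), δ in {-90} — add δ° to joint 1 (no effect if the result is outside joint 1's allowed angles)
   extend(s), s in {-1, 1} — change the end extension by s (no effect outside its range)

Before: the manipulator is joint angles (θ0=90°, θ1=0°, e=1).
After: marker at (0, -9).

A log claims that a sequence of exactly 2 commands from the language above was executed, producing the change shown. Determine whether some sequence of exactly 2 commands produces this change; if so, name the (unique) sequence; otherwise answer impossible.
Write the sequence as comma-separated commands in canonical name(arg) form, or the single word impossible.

begin: joint angles (θ0=90°, θ1=0°, e=1)
step 1 (rotate(0, 90)): joint angles (θ0=180°, θ1=0°, e=1)
step 2 (rotate(0, 90)): joint angles (θ0=270°, θ1=0°, e=1)
uniquely the one of 16 2-step routes that fits.

rotate(0, 90), rotate(0, 90)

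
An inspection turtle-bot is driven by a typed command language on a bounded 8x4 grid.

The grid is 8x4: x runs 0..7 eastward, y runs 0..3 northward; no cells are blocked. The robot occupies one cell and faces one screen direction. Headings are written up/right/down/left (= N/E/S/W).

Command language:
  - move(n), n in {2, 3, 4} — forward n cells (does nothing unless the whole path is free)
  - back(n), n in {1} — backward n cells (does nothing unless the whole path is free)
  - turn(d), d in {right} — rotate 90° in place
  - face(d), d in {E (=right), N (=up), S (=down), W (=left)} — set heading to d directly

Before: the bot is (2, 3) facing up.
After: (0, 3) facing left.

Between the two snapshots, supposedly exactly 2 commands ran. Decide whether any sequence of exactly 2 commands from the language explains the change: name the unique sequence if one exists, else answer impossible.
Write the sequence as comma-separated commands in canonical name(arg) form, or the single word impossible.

face(W), move(2)

key: order matters: swapping face(W) and move(2) lands elsewhere
begin: (2, 3) facing up
[1] after face(W): (2, 3) facing left
[2] after move(2): (0, 3) facing left
all 81 alternatives checked — unique.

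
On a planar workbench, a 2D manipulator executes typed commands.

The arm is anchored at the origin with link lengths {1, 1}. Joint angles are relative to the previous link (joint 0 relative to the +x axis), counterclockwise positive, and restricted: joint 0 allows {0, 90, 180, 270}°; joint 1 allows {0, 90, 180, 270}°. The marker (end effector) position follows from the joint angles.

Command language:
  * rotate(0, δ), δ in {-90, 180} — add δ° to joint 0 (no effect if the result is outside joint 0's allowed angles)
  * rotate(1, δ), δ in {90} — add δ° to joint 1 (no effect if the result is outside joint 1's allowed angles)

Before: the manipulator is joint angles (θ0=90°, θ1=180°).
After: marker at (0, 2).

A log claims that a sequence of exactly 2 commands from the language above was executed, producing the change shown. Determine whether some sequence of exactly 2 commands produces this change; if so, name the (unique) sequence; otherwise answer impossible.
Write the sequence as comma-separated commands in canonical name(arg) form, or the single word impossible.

rotate(1, 90), rotate(1, 90)

begin: joint angles (θ0=90°, θ1=180°)
step 1 (rotate(1, 90)): joint angles (θ0=90°, θ1=270°)
step 2 (rotate(1, 90)): joint angles (θ0=90°, θ1=0°)
no other 2-command option fits: unique.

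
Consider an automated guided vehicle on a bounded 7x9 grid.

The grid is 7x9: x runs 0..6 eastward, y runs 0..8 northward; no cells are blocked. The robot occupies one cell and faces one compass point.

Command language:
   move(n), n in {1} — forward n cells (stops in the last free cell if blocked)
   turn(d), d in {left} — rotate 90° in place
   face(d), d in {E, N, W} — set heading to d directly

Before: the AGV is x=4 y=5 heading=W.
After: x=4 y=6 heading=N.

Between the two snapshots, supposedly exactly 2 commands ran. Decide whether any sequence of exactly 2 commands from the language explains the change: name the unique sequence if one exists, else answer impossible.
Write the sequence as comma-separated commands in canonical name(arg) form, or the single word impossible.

face(N), move(1)

key: order matters: swapping face(N) and move(1) lands elsewhere
from: x=4 y=5 heading=W
t=1 face(N) ⇒ x=4 y=5 heading=N
t=2 move(1) ⇒ x=4 y=6 heading=N
uniquely the one of 25 2-step routes that fits.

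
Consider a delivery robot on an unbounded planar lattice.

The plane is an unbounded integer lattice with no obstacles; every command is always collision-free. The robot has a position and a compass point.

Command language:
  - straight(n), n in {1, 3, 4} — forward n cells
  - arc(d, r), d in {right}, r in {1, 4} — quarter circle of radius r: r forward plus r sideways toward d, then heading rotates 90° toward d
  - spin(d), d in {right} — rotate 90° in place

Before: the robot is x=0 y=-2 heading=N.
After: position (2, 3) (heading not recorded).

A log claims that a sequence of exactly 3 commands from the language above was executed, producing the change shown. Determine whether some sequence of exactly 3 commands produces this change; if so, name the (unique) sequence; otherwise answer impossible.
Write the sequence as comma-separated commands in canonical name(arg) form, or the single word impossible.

key: order matters: swapping straight(4) and straight(1) lands elsewhere
start: x=0 y=-2 heading=N
t=1 straight(4) ⇒ x=0 y=2 heading=N
t=2 arc(right, 1) ⇒ x=1 y=3 heading=E
t=3 straight(1) ⇒ x=2 y=3 heading=E
all 216 alternatives checked — unique.

straight(4), arc(right, 1), straight(1)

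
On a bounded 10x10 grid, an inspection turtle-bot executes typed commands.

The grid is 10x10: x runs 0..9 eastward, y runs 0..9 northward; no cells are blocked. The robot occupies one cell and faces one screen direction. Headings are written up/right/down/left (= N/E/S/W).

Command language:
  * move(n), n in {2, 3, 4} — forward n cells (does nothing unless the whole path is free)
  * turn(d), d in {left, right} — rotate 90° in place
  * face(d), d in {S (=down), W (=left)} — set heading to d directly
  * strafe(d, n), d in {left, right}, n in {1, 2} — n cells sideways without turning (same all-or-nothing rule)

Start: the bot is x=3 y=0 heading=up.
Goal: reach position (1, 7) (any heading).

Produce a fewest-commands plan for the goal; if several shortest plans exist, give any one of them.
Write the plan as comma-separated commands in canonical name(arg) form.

move(4), strafe(left, 2), move(3)

start: x=3 y=0 heading=up
1. move(4) → x=3 y=4 heading=up
2. strafe(left, 2) → x=1 y=4 heading=up
3. move(3) → x=1 y=7 heading=up
shorter routes all fall short; 3 is best.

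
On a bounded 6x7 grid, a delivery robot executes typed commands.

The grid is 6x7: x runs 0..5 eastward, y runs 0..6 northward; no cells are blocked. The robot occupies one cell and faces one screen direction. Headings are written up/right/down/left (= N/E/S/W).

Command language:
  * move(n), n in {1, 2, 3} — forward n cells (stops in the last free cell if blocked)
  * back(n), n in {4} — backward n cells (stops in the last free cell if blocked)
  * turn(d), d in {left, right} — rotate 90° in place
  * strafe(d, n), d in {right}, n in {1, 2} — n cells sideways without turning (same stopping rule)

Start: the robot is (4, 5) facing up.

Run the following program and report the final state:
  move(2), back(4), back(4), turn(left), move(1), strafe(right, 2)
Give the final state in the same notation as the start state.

(3, 2) facing left

t0: (4, 5) facing up
step 1 (move(2)): (4, 6) facing up
step 2 (back(4)): (4, 2) facing up
step 3 (back(4)): (4, 0) facing up
step 4 (turn(left)): (4, 0) facing left
step 5 (move(1)): (3, 0) facing left
step 6 (strafe(right, 2)): (3, 2) facing left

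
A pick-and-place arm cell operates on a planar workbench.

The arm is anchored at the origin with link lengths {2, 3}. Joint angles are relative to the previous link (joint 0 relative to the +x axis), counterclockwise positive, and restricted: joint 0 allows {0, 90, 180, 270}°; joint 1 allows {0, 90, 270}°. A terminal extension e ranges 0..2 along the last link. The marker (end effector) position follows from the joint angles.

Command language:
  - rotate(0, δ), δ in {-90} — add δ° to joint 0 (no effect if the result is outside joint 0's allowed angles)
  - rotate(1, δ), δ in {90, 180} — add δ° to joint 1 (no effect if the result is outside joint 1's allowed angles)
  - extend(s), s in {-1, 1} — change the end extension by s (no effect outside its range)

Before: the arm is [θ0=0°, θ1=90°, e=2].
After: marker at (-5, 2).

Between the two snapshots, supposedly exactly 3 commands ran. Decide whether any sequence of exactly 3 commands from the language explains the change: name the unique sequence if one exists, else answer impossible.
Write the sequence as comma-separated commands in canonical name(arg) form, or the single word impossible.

rotate(0, -90), rotate(0, -90), rotate(0, -90)

begin: [θ0=0°, θ1=90°, e=2]
1. rotate(0, -90) → [θ0=270°, θ1=90°, e=2]
2. rotate(0, -90) → [θ0=180°, θ1=90°, e=2]
3. rotate(0, -90) → [θ0=90°, θ1=90°, e=2]
uniquely the one of 125 3-step routes that fits.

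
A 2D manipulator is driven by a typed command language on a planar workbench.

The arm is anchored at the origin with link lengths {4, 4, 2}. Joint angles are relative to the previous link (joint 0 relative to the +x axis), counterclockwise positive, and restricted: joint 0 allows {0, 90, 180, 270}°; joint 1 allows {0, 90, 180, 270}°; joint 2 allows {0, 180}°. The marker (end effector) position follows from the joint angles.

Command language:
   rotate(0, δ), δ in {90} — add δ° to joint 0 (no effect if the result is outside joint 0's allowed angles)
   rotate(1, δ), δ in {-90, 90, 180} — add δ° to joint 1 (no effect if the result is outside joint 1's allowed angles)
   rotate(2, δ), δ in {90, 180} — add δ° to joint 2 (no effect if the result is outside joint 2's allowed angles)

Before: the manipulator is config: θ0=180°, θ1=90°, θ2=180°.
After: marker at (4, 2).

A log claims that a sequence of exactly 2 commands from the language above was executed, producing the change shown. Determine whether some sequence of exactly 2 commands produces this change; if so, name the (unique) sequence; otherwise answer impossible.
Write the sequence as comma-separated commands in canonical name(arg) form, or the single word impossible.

initial: config: θ0=180°, θ1=90°, θ2=180°
[1] after rotate(0, 90): config: θ0=270°, θ1=90°, θ2=180°
[2] after rotate(0, 90): config: θ0=0°, θ1=90°, θ2=180°
no rival 2-sequence matches.

rotate(0, 90), rotate(0, 90)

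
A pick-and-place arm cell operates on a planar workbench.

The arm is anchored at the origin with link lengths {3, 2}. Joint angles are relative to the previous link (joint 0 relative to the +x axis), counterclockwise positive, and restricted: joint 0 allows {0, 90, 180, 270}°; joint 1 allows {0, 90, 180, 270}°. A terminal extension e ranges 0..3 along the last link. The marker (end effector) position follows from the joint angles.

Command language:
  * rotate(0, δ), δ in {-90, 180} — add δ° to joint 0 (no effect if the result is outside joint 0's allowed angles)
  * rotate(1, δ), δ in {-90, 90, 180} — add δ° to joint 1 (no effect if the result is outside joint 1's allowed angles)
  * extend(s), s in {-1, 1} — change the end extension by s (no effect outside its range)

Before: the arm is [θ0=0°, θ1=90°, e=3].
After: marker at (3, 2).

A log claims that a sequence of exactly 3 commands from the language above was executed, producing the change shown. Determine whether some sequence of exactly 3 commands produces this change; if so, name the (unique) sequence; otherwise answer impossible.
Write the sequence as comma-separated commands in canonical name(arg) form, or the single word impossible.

start: [θ0=0°, θ1=90°, e=3]
[1] after extend(-1): [θ0=0°, θ1=90°, e=2]
[2] after extend(-1): [θ0=0°, θ1=90°, e=1]
[3] after extend(-1): [θ0=0°, θ1=90°, e=0]
no rival 3-sequence matches.

extend(-1), extend(-1), extend(-1)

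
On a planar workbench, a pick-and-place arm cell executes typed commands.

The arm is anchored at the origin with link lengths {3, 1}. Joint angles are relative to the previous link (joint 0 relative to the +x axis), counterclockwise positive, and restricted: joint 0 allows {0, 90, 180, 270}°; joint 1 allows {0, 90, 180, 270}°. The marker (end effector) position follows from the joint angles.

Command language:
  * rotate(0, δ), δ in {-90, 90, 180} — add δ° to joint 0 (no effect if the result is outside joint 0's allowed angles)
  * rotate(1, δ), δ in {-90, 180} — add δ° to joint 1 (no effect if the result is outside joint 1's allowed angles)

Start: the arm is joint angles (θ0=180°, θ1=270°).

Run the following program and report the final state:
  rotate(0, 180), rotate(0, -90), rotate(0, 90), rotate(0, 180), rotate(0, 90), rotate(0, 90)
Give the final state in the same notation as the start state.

t0: joint angles (θ0=180°, θ1=270°)
step 1 (rotate(0, 180)): joint angles (θ0=0°, θ1=270°)
step 2 (rotate(0, -90)): joint angles (θ0=270°, θ1=270°)
step 3 (rotate(0, 90)): joint angles (θ0=0°, θ1=270°)
step 4 (rotate(0, 180)): joint angles (θ0=180°, θ1=270°)
step 5 (rotate(0, 90)): joint angles (θ0=270°, θ1=270°)
step 6 (rotate(0, 90)): joint angles (θ0=0°, θ1=270°)

joint angles (θ0=0°, θ1=270°)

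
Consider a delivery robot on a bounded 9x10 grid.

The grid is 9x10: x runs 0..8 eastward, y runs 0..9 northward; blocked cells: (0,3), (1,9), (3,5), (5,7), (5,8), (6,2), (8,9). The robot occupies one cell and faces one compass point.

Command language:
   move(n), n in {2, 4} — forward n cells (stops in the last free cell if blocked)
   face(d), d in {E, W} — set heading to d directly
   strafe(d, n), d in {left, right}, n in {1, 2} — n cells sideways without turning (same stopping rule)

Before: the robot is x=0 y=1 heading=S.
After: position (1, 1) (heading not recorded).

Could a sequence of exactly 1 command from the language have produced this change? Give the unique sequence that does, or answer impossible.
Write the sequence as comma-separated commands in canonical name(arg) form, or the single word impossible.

strafe(left, 1)

from: x=0 y=1 heading=S
1. strafe(left, 1) → x=1 y=1 heading=S
no rival 1-sequence matches.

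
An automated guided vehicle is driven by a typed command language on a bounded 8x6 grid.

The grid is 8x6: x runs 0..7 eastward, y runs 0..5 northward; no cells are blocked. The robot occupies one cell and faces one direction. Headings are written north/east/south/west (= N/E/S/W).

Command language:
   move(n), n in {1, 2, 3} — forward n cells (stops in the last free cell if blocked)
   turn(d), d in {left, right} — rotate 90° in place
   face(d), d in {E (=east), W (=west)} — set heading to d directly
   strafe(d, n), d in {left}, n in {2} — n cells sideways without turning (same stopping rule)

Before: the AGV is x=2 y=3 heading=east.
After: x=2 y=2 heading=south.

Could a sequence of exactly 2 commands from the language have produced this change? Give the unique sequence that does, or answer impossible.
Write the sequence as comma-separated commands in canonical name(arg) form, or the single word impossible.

key: cell and facing (now S) both changed — the 2 commands mix motion and turning
begin: x=2 y=3 heading=east
1. turn(right) → x=2 y=3 heading=south
2. move(1) → x=2 y=2 heading=south
no other 2-command option fits: unique.

turn(right), move(1)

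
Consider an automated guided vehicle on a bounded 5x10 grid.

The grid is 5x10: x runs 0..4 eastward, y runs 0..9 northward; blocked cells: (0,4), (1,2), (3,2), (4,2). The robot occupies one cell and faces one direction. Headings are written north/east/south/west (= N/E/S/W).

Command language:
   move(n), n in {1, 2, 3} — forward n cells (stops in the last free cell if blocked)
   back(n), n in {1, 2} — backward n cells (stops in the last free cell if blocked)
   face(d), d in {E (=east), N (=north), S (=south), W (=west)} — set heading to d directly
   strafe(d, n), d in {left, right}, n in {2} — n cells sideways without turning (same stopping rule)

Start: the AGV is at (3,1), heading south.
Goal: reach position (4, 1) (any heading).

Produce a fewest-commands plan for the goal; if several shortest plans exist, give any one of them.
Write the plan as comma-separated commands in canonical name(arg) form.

strafe(left, 2)

from: at (3,1), heading south
t=1 strafe(left, 2) ⇒ at (4,1), heading south
no 0-step plan works, so 1 is optimal.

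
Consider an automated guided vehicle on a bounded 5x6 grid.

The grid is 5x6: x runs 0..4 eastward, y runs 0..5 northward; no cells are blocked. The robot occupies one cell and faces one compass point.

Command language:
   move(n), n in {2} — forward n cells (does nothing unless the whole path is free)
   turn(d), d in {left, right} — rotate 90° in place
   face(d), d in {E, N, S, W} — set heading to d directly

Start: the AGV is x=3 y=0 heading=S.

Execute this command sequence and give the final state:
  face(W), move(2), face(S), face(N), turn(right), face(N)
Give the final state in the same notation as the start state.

x=1 y=0 heading=N

begin: x=3 y=0 heading=S
step 1 (face(W)): x=3 y=0 heading=W
step 2 (move(2)): x=1 y=0 heading=W
step 3 (face(S)): x=1 y=0 heading=S
step 4 (face(N)): x=1 y=0 heading=N
step 5 (turn(right)): x=1 y=0 heading=E
step 6 (face(N)): x=1 y=0 heading=N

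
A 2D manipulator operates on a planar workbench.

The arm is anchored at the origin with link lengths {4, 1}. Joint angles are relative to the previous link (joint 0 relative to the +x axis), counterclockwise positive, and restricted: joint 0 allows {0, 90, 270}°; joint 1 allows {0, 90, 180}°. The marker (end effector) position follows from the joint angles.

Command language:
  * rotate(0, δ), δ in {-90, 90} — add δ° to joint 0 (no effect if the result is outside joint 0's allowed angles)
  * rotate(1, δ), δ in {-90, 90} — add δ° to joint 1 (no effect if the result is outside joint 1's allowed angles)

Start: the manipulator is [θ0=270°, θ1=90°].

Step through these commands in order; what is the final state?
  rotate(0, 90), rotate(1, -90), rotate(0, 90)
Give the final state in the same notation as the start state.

initial: [θ0=270°, θ1=90°]
step 1 (rotate(0, 90)): [θ0=0°, θ1=90°]
step 2 (rotate(1, -90)): [θ0=0°, θ1=0°]
step 3 (rotate(0, 90)): [θ0=90°, θ1=0°]

[θ0=90°, θ1=0°]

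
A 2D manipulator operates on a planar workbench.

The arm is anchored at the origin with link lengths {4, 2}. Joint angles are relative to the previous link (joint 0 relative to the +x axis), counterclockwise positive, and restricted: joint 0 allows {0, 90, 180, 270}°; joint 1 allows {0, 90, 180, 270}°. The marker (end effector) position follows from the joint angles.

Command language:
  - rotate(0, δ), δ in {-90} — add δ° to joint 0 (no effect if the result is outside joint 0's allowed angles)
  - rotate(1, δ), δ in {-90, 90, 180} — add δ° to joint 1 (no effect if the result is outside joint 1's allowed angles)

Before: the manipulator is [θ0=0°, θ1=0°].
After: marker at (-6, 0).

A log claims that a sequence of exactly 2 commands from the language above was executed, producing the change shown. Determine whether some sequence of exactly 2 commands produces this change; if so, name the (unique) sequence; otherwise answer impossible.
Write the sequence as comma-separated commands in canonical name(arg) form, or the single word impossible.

rotate(0, -90), rotate(0, -90)

from: [θ0=0°, θ1=0°]
step 1 (rotate(0, -90)): [θ0=270°, θ1=0°]
step 2 (rotate(0, -90)): [θ0=180°, θ1=0°]
all 16 alternatives checked — unique.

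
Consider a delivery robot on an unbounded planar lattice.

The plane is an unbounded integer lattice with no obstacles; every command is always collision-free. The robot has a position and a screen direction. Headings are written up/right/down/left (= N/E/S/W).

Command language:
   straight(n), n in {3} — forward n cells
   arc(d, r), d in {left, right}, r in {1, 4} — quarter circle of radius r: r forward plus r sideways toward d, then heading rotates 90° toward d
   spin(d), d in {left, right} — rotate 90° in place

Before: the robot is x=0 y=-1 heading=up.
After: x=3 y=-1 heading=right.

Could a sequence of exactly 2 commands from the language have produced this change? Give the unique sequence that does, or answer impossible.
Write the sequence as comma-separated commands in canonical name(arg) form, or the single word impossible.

spin(right), straight(3)

key: cell and facing (now E) both changed — the 2 commands mix motion and turning
t0: x=0 y=-1 heading=up
1. spin(right) → x=0 y=-1 heading=right
2. straight(3) → x=3 y=-1 heading=right
no rival 2-sequence matches.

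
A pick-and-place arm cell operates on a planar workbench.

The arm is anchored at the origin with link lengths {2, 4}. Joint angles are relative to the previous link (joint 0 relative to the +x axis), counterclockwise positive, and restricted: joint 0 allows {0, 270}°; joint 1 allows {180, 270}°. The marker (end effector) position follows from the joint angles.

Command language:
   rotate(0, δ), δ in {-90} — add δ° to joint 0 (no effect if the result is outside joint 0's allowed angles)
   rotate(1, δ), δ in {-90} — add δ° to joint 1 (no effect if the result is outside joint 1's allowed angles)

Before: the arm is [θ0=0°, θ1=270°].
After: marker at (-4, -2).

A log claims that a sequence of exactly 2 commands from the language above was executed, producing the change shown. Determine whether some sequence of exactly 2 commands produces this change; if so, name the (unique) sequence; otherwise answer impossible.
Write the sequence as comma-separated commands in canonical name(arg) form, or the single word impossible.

rotate(0, -90), rotate(0, -90)

initial: [θ0=0°, θ1=270°]
[1] after rotate(0, -90): [θ0=270°, θ1=270°]
[2] after rotate(0, -90): [θ0=270°, θ1=270°]
no other 2-command option fits: unique.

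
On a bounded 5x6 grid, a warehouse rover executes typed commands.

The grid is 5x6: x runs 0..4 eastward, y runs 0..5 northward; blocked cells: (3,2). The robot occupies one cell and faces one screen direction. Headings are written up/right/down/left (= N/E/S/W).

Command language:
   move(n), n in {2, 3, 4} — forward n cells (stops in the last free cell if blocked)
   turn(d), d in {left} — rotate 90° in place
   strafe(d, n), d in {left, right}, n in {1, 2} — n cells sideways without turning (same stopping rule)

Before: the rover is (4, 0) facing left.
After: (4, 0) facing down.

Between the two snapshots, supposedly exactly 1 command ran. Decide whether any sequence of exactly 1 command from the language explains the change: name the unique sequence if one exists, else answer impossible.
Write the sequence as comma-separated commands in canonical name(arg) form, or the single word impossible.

turn(left)

key: parked at (4,0) the whole time — nothing moves the robot
start: (4, 0) facing left
t=1 turn(left) ⇒ (4, 0) facing down
no rival 1-sequence matches.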